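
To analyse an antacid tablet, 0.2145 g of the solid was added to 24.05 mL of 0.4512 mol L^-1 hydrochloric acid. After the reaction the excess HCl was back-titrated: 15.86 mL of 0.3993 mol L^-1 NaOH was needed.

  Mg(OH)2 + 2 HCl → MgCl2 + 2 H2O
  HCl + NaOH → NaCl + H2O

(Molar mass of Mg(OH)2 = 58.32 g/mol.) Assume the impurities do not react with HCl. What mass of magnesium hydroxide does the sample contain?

n(HCl) added = 0.02405 × 0.4512 = 0.01085 mol
n(NaOH) used in back-titration = 0.01586 × 0.3993 = 6.333 × 10^-3 mol
n(HCl) left over = 6.333 × 10^-3 mol (1:1 ratio)
n(HCl) consumed by analyte = 0.01085 − 6.333 × 10^-3 = 4.518 × 10^-3 mol
From the 1:2 ratio, n(Mg(OH)2) = 1/2 × 4.518 × 10^-3 = 2.259 × 10^-3 mol
mass of Mg(OH)2 = 2.259 × 10^-3 × 58.32 = 0.1318 g

0.1318 g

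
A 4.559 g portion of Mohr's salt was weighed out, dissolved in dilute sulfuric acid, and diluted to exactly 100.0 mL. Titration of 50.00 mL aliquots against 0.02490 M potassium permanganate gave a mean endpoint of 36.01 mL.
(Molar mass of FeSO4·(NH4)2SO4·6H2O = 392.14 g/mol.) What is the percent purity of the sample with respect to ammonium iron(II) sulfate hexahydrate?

MnO4^- + 5 Fe^2+ + 8 H^+ → Mn^2+ + 5 Fe^3+ + 4 H2O
n(KMnO4) per titration = 0.03601 × 0.02490 = 8.966 × 10^-4 mol
From the 5:1 ratio, n(FeSO4·(NH4)2SO4·6H2O) in each aliquot = 5/1 × 8.966 × 10^-4 = 4.483 × 10^-3 mol
n(FeSO4·(NH4)2SO4·6H2O) in the whole flask = 4.483 × 10^-3 × 100.0/50.00 = 8.966 × 10^-3 mol
mass of FeSO4·(NH4)2SO4·6H2O = 8.966 × 10^-3 × 392.14 = 3.516 g
% FeSO4·(NH4)2SO4·6H2O = 3.516 / 4.559 × 100 = 77.12 %

77.12 %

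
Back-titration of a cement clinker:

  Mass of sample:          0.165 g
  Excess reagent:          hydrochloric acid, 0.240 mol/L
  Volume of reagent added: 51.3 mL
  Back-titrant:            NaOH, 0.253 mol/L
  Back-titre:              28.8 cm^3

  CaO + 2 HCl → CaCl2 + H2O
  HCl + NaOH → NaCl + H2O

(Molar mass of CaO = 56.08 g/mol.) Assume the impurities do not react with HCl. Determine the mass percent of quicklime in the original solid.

85.4 %

n(HCl) added = 0.0513 × 0.240 = 0.0123 mol
n(NaOH) used in back-titration = 0.0288 × 0.253 = 7.29 × 10^-3 mol
n(HCl) left over = 7.29 × 10^-3 mol (1:1 ratio)
n(HCl) consumed by analyte = 0.0123 − 7.29 × 10^-3 = 5.03 × 10^-3 mol
From the 1:2 ratio, n(CaO) = 1/2 × 5.03 × 10^-3 = 2.51 × 10^-3 mol
mass of CaO = 2.51 × 10^-3 × 56.08 = 0.141 g
% CaO = 0.141 / 0.165 × 100 = 85.4 %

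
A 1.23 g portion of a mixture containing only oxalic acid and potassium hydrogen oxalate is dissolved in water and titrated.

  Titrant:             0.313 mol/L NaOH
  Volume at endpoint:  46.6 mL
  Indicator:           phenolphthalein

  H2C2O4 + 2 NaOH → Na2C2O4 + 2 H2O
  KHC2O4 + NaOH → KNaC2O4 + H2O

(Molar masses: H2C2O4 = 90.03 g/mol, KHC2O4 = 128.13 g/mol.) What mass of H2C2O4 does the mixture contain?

0.346 g

n(NaOH) = 0.0466 × 0.313 = 0.0146 mol
Let x = n(H2C2O4), y = n(KHC2O4).
Titrant: 2x + 1y = 0.0146;  mass: 90.03x + 128.13y = 1.23
Solving, x = 3.84 × 10^-3 mol, y = 6.90 × 10^-3 mol
mass of H2C2O4 = 3.84 × 10^-3 × 90.03 = 0.346 g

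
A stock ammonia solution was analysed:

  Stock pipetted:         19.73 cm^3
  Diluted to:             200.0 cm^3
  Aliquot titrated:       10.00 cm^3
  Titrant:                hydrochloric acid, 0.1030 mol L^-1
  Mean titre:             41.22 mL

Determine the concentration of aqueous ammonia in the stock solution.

NH3 + HCl → NH4Cl
n(HCl) = 0.04122 × 0.1030 = 4.246 × 10^-3 mol
n(NH3) in the aliquot = 4.246 × 10^-3 mol (1:1 ratio)
[NH3]_dilute = 4.246 × 10^-3 / 0.01000 = 0.4246 mol/L
Dilution factor = 200.0 / 19.73 = 10.14
[NH3]_stock = 0.4246 × 10.14 = 4.304 mol/L

4.304 mol/L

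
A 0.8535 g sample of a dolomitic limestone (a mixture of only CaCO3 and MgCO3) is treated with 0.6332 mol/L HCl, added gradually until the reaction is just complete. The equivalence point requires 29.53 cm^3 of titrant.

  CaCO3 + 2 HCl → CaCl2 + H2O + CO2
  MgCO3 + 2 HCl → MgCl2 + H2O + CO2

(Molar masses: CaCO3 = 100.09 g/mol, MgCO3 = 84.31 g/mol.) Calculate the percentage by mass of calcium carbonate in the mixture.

48.51 %

n(HCl) = 0.02953 × 0.6332 = 0.01870 mol
Let x = n(CaCO3), y = n(MgCO3).
Titrant: 2x + 2y = 0.01870;  mass: 100.09x + 84.31y = 0.8535
Solving, x = 4.136 × 10^-3 mol, y = 5.213 × 10^-3 mol
mass of CaCO3 = 4.136 × 10^-3 × 100.09 = 0.4140 g
% CaCO3 = 0.4140 / 0.8535 × 100 = 48.51 %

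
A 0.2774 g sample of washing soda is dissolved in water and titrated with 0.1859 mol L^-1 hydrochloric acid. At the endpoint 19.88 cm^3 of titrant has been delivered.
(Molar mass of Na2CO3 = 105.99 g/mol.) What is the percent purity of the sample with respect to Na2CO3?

70.60 %

Na2CO3 + 2 HCl → 2 NaCl + H2O + CO2
n(HCl) = 0.01988 L × 0.1859 mol/L = 3.696 × 10^-3 mol
From the 1:2 ratio, n(Na2CO3) = 1/2 × 3.696 × 10^-3 = 1.848 × 10^-3 mol
mass of Na2CO3 = 1.848 × 10^-3 × 105.99 g/mol = 0.1959 g
% Na2CO3 = 0.1959 / 0.2774 × 100 = 70.60 %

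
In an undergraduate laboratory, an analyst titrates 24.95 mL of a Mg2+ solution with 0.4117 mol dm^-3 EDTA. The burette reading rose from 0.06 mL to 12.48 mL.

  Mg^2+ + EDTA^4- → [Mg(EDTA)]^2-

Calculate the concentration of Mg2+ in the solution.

n(EDTA) = 0.01242 L × 0.4117 mol/L = 5.113 × 10^-3 mol
n(Mg2+) = 5.113 × 10^-3 mol (1:1 mole ratio)
[Mg2+] = 5.113 × 10^-3 mol / 0.02495 L = 0.2049 mol/L

0.2049 mol/L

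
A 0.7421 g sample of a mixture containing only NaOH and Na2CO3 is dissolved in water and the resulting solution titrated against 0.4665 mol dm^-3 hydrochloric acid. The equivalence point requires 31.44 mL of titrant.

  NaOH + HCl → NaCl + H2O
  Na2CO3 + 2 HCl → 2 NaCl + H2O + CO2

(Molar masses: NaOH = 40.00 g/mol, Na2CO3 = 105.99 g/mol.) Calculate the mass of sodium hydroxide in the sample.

0.1082 g

n(HCl) = 0.03144 × 0.4665 = 0.01467 mol
Let x = n(NaOH), y = n(Na2CO3).
Titrant: 1x + 2y = 0.01467;  mass: 40.00x + 105.99y = 0.7421
Solving, x = 2.706 × 10^-3 mol, y = 5.980 × 10^-3 mol
mass of NaOH = 2.706 × 10^-3 × 40.00 = 0.1082 g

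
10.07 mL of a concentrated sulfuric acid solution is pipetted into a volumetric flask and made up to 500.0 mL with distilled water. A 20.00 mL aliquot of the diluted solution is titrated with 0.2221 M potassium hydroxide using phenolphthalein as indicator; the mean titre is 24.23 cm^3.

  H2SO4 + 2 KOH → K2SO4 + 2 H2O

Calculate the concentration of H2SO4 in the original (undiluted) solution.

n(KOH) = 0.02423 × 0.2221 = 5.381 × 10^-3 mol
From the 1:2 ratio, n(H2SO4) in the aliquot = 1/2 × 5.381 × 10^-3 = 2.691 × 10^-3 mol
[H2SO4]_dilute = 2.691 × 10^-3 / 0.02000 = 0.1345 mol/L
Dilution factor = 500.0 / 10.07 = 49.65
[H2SO4]_stock = 0.1345 × 49.65 = 6.680 mol/L

6.680 M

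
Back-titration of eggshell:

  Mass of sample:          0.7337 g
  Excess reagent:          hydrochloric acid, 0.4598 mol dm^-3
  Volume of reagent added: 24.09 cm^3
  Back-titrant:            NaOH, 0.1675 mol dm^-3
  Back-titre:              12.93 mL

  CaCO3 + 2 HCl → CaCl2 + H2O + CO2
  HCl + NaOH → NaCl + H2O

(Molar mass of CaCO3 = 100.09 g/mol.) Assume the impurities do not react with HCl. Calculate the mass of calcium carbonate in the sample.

n(HCl) added = 0.02409 × 0.4598 = 0.01108 mol
n(NaOH) used in back-titration = 0.01293 × 0.1675 = 2.166 × 10^-3 mol
n(HCl) left over = 2.166 × 10^-3 mol (1:1 ratio)
n(HCl) consumed by analyte = 0.01108 − 2.166 × 10^-3 = 8.911 × 10^-3 mol
From the 1:2 ratio, n(CaCO3) = 1/2 × 8.911 × 10^-3 = 4.455 × 10^-3 mol
mass of CaCO3 = 4.455 × 10^-3 × 100.09 = 0.4459 g

0.4459 g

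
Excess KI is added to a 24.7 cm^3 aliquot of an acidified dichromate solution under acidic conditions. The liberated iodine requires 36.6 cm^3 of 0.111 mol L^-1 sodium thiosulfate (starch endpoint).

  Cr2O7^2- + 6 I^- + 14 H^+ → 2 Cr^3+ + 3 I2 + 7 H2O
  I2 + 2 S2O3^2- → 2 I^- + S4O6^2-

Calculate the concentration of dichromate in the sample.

0.0274 mol/L

n(S2O3^2-) = 0.0366 × 0.111 = 4.06 × 10^-3 mol
n(I2) = n(S2O3^2-)/2 = 2.03 × 10^-3 mol
From the 1:3 ratio, n(Cr2O7^2-) in the aliquot = 1/3 × 2.03 × 10^-3 = 6.77 × 10^-4 mol
[Cr2O7^2-] = 6.77 × 10^-4 / 0.0247 = 0.0274 mol/L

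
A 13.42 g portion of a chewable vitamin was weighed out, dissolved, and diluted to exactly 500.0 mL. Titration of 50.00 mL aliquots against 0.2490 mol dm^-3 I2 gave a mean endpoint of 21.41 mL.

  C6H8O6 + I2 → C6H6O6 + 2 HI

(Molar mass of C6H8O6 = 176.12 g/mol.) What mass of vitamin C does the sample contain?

n(I2) per titration = 0.02141 × 0.2490 = 5.331 × 10^-3 mol
n(C6H8O6) in each aliquot = 5.331 × 10^-3 mol (1:1 ratio)
n(C6H8O6) in the whole flask = 5.331 × 10^-3 × 500.0/50.00 = 0.05331 mol
mass of C6H8O6 = 0.05331 × 176.12 = 9.389 g

9.389 g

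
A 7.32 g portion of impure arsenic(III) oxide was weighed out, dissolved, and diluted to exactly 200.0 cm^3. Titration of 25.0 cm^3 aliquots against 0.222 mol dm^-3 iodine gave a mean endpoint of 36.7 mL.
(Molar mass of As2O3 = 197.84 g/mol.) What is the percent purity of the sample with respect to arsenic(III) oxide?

88.1 %

As2O3 + 2 I2 + 2 H2O → As2O5 + 4 HI
n(I2) per titration = 0.0367 × 0.222 = 8.15 × 10^-3 mol
From the 1:2 ratio, n(As2O3) in each aliquot = 1/2 × 8.15 × 10^-3 = 4.07 × 10^-3 mol
n(As2O3) in the whole flask = 4.07 × 10^-3 × 200.0/25.0 = 0.0326 mol
mass of As2O3 = 0.0326 × 197.84 = 6.45 g
% As2O3 = 6.45 / 7.32 × 100 = 88.1 %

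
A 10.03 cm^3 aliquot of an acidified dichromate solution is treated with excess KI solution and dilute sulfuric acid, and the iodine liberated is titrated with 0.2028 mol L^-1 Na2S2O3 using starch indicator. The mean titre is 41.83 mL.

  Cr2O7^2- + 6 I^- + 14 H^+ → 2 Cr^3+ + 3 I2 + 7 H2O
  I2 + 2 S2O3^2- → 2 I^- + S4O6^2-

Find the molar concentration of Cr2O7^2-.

n(S2O3^2-) = 0.04183 × 0.2028 = 8.483 × 10^-3 mol
n(I2) = n(S2O3^2-)/2 = 4.242 × 10^-3 mol
From the 1:3 ratio, n(Cr2O7^2-) in the aliquot = 1/3 × 4.242 × 10^-3 = 1.414 × 10^-3 mol
[Cr2O7^2-] = 1.414 × 10^-3 / 0.01003 = 0.1410 mol/L

0.1410 mol/L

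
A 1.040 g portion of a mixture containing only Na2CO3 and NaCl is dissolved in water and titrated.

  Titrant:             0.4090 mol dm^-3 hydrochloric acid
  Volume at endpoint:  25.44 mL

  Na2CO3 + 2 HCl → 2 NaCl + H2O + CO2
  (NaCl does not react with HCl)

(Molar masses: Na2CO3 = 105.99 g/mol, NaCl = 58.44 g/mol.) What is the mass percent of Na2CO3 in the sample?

n(HCl) = 0.02544 × 0.4090 = 0.01040 mol
Let x = n(Na2CO3), y = n(NaCl).
Titrant: 2x = 0.01040;  mass: 105.99x + 58.44y = 1.040
Solving, x = 5.202 × 10^-3 mol, y = 8.361 × 10^-3 mol
mass of Na2CO3 = 5.202 × 10^-3 × 105.99 = 0.5514 g
% Na2CO3 = 0.5514 / 1.040 × 100 = 53.02 %

53.02 %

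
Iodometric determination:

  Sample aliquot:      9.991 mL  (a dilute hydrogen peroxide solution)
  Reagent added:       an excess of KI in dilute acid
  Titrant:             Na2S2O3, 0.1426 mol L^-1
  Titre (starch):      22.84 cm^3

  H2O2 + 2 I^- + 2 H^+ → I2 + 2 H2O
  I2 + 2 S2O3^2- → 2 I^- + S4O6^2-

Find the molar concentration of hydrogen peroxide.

0.1630 mol/L

n(S2O3^2-) = 0.02284 × 0.1426 = 3.257 × 10^-3 mol
n(I2) = n(S2O3^2-)/2 = 1.628 × 10^-3 mol
n(H2O2) in the aliquot = 1.628 × 10^-3 mol (1:1 ratio)
[H2O2] = 1.628 × 10^-3 / 0.009991 = 0.1630 mol/L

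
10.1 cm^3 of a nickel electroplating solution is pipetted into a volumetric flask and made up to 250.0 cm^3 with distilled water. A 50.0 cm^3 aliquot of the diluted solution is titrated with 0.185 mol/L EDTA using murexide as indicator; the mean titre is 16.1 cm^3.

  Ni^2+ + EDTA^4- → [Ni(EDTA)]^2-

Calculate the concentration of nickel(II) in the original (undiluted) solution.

n(EDTA) = 0.0161 × 0.185 = 2.98 × 10^-3 mol
n(Ni2+) in the aliquot = 2.98 × 10^-3 mol (1:1 ratio)
[Ni2+]_dilute = 2.98 × 10^-3 / 0.0500 = 0.0596 mol/L
Dilution factor = 250.0 / 10.1 = 24.75
[Ni2+]_stock = 0.0596 × 24.75 = 1.47 mol/L

1.47 mol/L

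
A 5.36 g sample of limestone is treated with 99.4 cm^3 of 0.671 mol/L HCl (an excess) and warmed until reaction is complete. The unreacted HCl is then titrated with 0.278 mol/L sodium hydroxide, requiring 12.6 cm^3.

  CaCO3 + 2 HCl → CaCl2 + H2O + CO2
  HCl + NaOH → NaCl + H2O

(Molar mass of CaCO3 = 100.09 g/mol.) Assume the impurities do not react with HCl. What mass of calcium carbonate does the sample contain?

3.16 g

n(HCl) added = 0.0994 × 0.671 = 0.0667 mol
n(NaOH) used in back-titration = 0.0126 × 0.278 = 3.50 × 10^-3 mol
n(HCl) left over = 3.50 × 10^-3 mol (1:1 ratio)
n(HCl) consumed by analyte = 0.0667 − 3.50 × 10^-3 = 0.0632 mol
From the 1:2 ratio, n(CaCO3) = 1/2 × 0.0632 = 0.0316 mol
mass of CaCO3 = 0.0316 × 100.09 = 3.16 g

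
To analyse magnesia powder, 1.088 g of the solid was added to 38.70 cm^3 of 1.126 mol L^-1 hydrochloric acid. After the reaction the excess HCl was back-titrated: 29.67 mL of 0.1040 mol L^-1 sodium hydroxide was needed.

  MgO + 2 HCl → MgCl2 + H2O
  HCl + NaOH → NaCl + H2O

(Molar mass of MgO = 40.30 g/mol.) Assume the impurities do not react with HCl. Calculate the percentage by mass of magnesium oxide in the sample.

74.99 %

n(HCl) added = 0.03870 × 1.126 = 0.04358 mol
n(NaOH) used in back-titration = 0.02967 × 0.1040 = 3.086 × 10^-3 mol
n(HCl) left over = 3.086 × 10^-3 mol (1:1 ratio)
n(HCl) consumed by analyte = 0.04358 − 3.086 × 10^-3 = 0.04049 mol
From the 1:2 ratio, n(MgO) = 1/2 × 0.04049 = 0.02025 mol
mass of MgO = 0.02025 × 40.30 = 0.8159 g
% MgO = 0.8159 / 1.088 × 100 = 74.99 %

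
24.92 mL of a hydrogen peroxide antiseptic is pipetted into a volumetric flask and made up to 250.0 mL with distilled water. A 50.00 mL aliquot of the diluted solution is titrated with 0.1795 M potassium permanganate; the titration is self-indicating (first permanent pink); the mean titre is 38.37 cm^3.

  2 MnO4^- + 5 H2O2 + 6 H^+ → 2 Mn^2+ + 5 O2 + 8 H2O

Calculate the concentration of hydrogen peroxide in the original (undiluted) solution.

n(KMnO4) = 0.03837 × 0.1795 = 6.887 × 10^-3 mol
From the 5:2 ratio, n(H2O2) in the aliquot = 5/2 × 6.887 × 10^-3 = 0.01722 mol
[H2O2]_dilute = 0.01722 / 0.05000 = 0.3444 mol/L
Dilution factor = 250.0 / 24.92 = 10.03
[H2O2]_stock = 0.3444 × 10.03 = 3.455 mol/L

3.455 M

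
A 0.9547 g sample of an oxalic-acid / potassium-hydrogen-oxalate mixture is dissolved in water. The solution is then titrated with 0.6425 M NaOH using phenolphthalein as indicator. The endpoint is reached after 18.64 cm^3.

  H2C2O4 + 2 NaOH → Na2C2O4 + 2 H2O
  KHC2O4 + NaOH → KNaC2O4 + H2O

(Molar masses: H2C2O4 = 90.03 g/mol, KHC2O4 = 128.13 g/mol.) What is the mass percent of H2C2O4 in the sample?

32.89 %

n(NaOH) = 0.01864 × 0.6425 = 0.01198 mol
Let x = n(H2C2O4), y = n(KHC2O4).
Titrant: 2x + 1y = 0.01198;  mass: 90.03x + 128.13y = 0.9547
Solving, x = 3.488 × 10^-3 mol, y = 5.000 × 10^-3 mol
mass of H2C2O4 = 3.488 × 10^-3 × 90.03 = 0.3140 g
% H2C2O4 = 0.3140 / 0.9547 × 100 = 32.89 %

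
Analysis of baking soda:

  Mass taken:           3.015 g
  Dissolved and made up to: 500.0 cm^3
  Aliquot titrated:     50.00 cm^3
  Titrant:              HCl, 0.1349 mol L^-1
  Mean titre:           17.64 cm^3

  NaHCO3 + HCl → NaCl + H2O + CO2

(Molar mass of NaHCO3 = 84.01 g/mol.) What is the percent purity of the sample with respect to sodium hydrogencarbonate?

66.31 %

n(HCl) per titration = 0.01764 × 0.1349 = 2.380 × 10^-3 mol
n(NaHCO3) in each aliquot = 2.380 × 10^-3 mol (1:1 ratio)
n(NaHCO3) in the whole flask = 2.380 × 10^-3 × 500.0/50.00 = 0.02380 mol
mass of NaHCO3 = 0.02380 × 84.01 = 1.999 g
% NaHCO3 = 1.999 / 3.015 × 100 = 66.31 %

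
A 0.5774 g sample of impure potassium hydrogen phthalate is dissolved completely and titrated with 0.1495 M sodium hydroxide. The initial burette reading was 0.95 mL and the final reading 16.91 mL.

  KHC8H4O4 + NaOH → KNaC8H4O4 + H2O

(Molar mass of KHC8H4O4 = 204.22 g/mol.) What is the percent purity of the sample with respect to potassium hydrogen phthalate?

84.39 %

n(NaOH) = 0.01596 L × 0.1495 mol/L = 2.386 × 10^-3 mol
n(KHC8H4O4) = 2.386 × 10^-3 mol (1:1 ratio)
mass of KHC8H4O4 = 2.386 × 10^-3 × 204.22 g/mol = 0.4873 g
% KHC8H4O4 = 0.4873 / 0.5774 × 100 = 84.39 %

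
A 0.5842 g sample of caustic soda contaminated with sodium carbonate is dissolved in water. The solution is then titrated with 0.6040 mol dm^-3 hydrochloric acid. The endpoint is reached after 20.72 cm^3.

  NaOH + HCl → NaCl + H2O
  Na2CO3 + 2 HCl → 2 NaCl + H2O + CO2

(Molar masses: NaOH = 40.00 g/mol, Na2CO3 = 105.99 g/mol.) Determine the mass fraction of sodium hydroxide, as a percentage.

41.64 %

n(HCl) = 0.02072 × 0.6040 = 0.01251 mol
Let x = n(NaOH), y = n(Na2CO3).
Titrant: 1x + 2y = 0.01251;  mass: 40.00x + 105.99y = 0.5842
Solving, x = 6.081 × 10^-3 mol, y = 3.217 × 10^-3 mol
mass of NaOH = 6.081 × 10^-3 × 40.00 = 0.2433 g
% NaOH = 0.2433 / 0.5842 × 100 = 41.64 %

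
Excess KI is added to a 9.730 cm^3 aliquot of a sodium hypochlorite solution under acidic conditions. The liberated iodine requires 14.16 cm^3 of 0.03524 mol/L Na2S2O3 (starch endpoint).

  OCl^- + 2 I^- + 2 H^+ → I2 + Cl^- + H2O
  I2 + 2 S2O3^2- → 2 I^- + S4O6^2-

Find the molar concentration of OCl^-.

n(S2O3^2-) = 0.01416 × 0.03524 = 4.990 × 10^-4 mol
n(I2) = n(S2O3^2-)/2 = 2.495 × 10^-4 mol
n(OCl^-) in the aliquot = 2.495 × 10^-4 mol (1:1 ratio)
[OCl^-] = 2.495 × 10^-4 / 0.009730 = 0.02564 mol/L

0.02564 mol/L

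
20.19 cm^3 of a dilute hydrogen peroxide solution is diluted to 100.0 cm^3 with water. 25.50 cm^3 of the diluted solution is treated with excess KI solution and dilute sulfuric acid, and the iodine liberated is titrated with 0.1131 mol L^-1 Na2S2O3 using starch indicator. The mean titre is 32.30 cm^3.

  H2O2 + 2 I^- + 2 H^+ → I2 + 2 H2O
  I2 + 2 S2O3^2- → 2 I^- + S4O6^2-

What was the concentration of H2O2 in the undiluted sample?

n(S2O3^2-) = 0.03230 × 0.1131 = 3.653 × 10^-3 mol
n(I2) = n(S2O3^2-)/2 = 1.827 × 10^-3 mol
n(H2O2) in the aliquot = 1.827 × 10^-3 mol (1:1 ratio)
[H2O2]_dilute = 1.827 × 10^-3 / 0.02550 = 0.07163 mol/L
[H2O2]_original = 0.07163 × 100.0/20.19 = 0.3548 mol/L

0.3548 mol/L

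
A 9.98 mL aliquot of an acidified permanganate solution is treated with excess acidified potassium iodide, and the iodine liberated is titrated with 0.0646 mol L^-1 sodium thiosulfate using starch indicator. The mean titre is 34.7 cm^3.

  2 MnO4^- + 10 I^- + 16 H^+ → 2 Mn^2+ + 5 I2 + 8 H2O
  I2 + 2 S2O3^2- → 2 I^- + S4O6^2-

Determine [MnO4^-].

0.0449 mol/L

n(S2O3^2-) = 0.0347 × 0.0646 = 2.24 × 10^-3 mol
n(I2) = n(S2O3^2-)/2 = 1.12 × 10^-3 mol
From the 2:5 ratio, n(MnO4^-) in the aliquot = 2/5 × 1.12 × 10^-3 = 4.48 × 10^-4 mol
[MnO4^-] = 4.48 × 10^-4 / 0.00998 = 0.0449 mol/L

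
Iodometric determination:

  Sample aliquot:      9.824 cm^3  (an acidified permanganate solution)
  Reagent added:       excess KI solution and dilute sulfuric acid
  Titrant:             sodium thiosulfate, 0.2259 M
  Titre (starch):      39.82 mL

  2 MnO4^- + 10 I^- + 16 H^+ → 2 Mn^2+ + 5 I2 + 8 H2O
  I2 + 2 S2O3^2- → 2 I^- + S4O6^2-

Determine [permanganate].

0.1831 M

n(S2O3^2-) = 0.03982 × 0.2259 = 8.995 × 10^-3 mol
n(I2) = n(S2O3^2-)/2 = 4.498 × 10^-3 mol
From the 2:5 ratio, n(MnO4^-) in the aliquot = 2/5 × 4.498 × 10^-3 = 1.799 × 10^-3 mol
[MnO4^-] = 1.799 × 10^-3 / 0.009824 = 0.1831 mol/L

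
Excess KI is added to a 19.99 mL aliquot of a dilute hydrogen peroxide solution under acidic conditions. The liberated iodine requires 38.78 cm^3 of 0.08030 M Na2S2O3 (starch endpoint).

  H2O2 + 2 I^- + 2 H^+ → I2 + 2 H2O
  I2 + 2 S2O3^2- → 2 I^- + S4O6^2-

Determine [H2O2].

n(S2O3^2-) = 0.03878 × 0.08030 = 3.114 × 10^-3 mol
n(I2) = n(S2O3^2-)/2 = 1.557 × 10^-3 mol
n(H2O2) in the aliquot = 1.557 × 10^-3 mol (1:1 ratio)
[H2O2] = 1.557 × 10^-3 / 0.01999 = 0.07789 mol/L

0.07789 M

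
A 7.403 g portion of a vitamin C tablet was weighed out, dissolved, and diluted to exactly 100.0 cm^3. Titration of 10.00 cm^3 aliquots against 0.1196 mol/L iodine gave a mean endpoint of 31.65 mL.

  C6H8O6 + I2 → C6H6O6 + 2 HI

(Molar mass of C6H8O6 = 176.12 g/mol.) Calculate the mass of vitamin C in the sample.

6.667 g

n(I2) per titration = 0.03165 × 0.1196 = 3.785 × 10^-3 mol
n(C6H8O6) in each aliquot = 3.785 × 10^-3 mol (1:1 ratio)
n(C6H8O6) in the whole flask = 3.785 × 10^-3 × 100.0/10.00 = 0.03785 mol
mass of C6H8O6 = 0.03785 × 176.12 = 6.667 g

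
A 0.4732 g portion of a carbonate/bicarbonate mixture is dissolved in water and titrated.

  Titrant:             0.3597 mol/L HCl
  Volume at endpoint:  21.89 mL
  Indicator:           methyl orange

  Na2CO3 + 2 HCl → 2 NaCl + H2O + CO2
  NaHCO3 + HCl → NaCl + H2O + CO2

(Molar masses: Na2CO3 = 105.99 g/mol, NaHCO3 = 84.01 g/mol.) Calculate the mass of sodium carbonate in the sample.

0.3217 g

n(HCl) = 0.02189 × 0.3597 = 7.874 × 10^-3 mol
Let x = n(Na2CO3), y = n(NaHCO3).
Titrant: 2x + 1y = 7.874 × 10^-3;  mass: 105.99x + 84.01y = 0.4732
Solving, x = 3.035 × 10^-3 mol, y = 1.803 × 10^-3 mol
mass of Na2CO3 = 3.035 × 10^-3 × 105.99 = 0.3217 g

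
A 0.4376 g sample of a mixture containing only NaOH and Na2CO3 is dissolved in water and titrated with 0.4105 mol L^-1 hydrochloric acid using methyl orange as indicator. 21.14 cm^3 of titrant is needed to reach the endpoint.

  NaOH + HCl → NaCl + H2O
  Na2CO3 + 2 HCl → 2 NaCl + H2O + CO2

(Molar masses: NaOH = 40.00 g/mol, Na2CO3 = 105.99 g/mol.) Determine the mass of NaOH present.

n(HCl) = 0.02114 × 0.4105 = 8.678 × 10^-3 mol
Let x = n(NaOH), y = n(Na2CO3).
Titrant: 1x + 2y = 8.678 × 10^-3;  mass: 40.00x + 105.99y = 0.4376
Solving, x = 1.715 × 10^-3 mol, y = 3.481 × 10^-3 mol
mass of NaOH = 1.715 × 10^-3 × 40.00 = 0.06861 g

0.06861 g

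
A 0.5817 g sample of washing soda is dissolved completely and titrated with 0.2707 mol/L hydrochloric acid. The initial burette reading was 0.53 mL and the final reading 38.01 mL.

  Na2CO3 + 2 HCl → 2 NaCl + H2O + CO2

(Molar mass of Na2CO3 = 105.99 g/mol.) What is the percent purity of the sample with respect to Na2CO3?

n(HCl) = 0.03748 L × 0.2707 mol/L = 0.01015 mol
From the 1:2 ratio, n(Na2CO3) = 1/2 × 0.01015 = 5.073 × 10^-3 mol
mass of Na2CO3 = 5.073 × 10^-3 × 105.99 g/mol = 0.5377 g
% Na2CO3 = 0.5377 / 0.5817 × 100 = 92.43 %

92.43 %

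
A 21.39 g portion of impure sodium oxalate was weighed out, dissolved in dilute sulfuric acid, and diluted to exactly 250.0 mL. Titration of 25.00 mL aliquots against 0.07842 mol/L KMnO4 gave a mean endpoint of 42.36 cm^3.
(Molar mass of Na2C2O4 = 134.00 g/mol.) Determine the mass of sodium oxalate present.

2 MnO4^- + 5 C2O4^2- + 16 H^+ → 2 Mn^2+ + 10 CO2 + 8 H2O
n(KMnO4) per titration = 0.04236 × 0.07842 = 3.322 × 10^-3 mol
From the 5:2 ratio, n(Na2C2O4) in each aliquot = 5/2 × 3.322 × 10^-3 = 8.305 × 10^-3 mol
n(Na2C2O4) in the whole flask = 8.305 × 10^-3 × 250.0/25.00 = 0.08305 mol
mass of Na2C2O4 = 0.08305 × 134.00 = 11.13 g

11.13 g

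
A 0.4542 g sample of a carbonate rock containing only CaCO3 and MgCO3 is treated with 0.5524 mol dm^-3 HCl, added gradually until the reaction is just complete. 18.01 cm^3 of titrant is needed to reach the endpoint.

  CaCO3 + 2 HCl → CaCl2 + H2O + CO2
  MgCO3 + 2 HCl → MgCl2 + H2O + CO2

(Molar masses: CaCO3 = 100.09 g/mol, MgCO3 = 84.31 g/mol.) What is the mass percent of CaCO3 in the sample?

n(HCl) = 0.01801 × 0.5524 = 9.949 × 10^-3 mol
Let x = n(CaCO3), y = n(MgCO3).
Titrant: 2x + 2y = 9.949 × 10^-3;  mass: 100.09x + 84.31y = 0.4542
Solving, x = 2.206 × 10^-3 mol, y = 2.768 × 10^-3 mol
mass of CaCO3 = 2.206 × 10^-3 × 100.09 = 0.2208 g
% CaCO3 = 0.2208 / 0.4542 × 100 = 48.61 %

48.61 %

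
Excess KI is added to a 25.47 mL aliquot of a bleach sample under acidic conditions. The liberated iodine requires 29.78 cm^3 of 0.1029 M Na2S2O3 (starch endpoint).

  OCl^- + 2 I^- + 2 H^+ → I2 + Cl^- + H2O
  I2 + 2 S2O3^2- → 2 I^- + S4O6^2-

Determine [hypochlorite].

n(S2O3^2-) = 0.02978 × 0.1029 = 3.064 × 10^-3 mol
n(I2) = n(S2O3^2-)/2 = 1.532 × 10^-3 mol
n(OCl^-) in the aliquot = 1.532 × 10^-3 mol (1:1 ratio)
[OCl^-] = 1.532 × 10^-3 / 0.02547 = 0.06016 mol/L

0.06016 M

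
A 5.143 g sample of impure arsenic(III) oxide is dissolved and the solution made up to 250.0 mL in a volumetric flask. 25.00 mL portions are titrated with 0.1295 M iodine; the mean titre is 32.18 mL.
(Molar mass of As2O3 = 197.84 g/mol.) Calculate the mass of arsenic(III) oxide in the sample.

4.122 g

As2O3 + 2 I2 + 2 H2O → As2O5 + 4 HI
n(I2) per titration = 0.03218 × 0.1295 = 4.167 × 10^-3 mol
From the 1:2 ratio, n(As2O3) in each aliquot = 1/2 × 4.167 × 10^-3 = 2.084 × 10^-3 mol
n(As2O3) in the whole flask = 2.084 × 10^-3 × 250.0/25.00 = 0.02084 mol
mass of As2O3 = 0.02084 × 197.84 = 4.122 g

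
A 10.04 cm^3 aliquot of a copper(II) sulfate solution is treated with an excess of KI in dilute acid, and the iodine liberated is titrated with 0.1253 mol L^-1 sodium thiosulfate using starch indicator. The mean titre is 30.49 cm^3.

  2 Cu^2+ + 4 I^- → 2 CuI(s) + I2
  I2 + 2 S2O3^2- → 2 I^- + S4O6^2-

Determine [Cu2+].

n(S2O3^2-) = 0.03049 × 0.1253 = 3.820 × 10^-3 mol
n(I2) = n(S2O3^2-)/2 = 1.910 × 10^-3 mol
From the 2:1 ratio, n(Cu2+) in the aliquot = 2/1 × 1.910 × 10^-3 = 3.820 × 10^-3 mol
[Cu2+] = 3.820 × 10^-3 / 0.01004 = 0.3805 mol/L

0.3805 mol/L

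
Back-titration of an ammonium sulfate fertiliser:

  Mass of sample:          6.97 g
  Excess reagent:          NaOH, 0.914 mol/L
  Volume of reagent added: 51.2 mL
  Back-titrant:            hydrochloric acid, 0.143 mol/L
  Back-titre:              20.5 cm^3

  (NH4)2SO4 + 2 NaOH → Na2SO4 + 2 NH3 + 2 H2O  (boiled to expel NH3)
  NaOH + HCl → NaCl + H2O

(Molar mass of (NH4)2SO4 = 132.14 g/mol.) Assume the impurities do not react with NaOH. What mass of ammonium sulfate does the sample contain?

n(NaOH) added = 0.0512 × 0.914 = 0.0468 mol
n(HCl) used in back-titration = 0.0205 × 0.143 = 2.93 × 10^-3 mol
n(NaOH) left over = 2.93 × 10^-3 mol (1:1 ratio)
n(NaOH) consumed by analyte = 0.0468 − 2.93 × 10^-3 = 0.0439 mol
From the 1:2 ratio, n((NH4)2SO4) = 1/2 × 0.0439 = 0.0219 mol
mass of (NH4)2SO4 = 0.0219 × 132.14 = 2.90 g

2.90 g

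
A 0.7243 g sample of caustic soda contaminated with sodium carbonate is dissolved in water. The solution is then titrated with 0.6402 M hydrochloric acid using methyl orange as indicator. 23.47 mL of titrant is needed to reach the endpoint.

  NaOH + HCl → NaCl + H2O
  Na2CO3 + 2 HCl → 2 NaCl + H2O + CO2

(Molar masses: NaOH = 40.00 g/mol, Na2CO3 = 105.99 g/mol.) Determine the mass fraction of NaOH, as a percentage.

n(HCl) = 0.02347 × 0.6402 = 0.01503 mol
Let x = n(NaOH), y = n(Na2CO3).
Titrant: 1x + 2y = 0.01503;  mass: 40.00x + 105.99y = 0.7243
Solving, x = 5.539 × 10^-3 mol, y = 4.743 × 10^-3 mol
mass of NaOH = 5.539 × 10^-3 × 40.00 = 0.2215 g
% NaOH = 0.2215 / 0.7243 × 100 = 30.59 %

30.59 %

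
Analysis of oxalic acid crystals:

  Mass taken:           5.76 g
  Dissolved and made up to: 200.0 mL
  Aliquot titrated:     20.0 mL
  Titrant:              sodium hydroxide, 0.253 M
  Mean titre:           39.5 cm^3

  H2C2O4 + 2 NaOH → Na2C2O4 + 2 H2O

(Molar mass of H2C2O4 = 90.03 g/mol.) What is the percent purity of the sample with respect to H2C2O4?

n(NaOH) per titration = 0.0395 × 0.253 = 9.99 × 10^-3 mol
From the 1:2 ratio, n(H2C2O4) in each aliquot = 1/2 × 9.99 × 10^-3 = 5.00 × 10^-3 mol
n(H2C2O4) in the whole flask = 5.00 × 10^-3 × 200.0/20.0 = 0.0500 mol
mass of H2C2O4 = 0.0500 × 90.03 = 4.50 g
% H2C2O4 = 4.50 / 5.76 × 100 = 78.1 %

78.1 %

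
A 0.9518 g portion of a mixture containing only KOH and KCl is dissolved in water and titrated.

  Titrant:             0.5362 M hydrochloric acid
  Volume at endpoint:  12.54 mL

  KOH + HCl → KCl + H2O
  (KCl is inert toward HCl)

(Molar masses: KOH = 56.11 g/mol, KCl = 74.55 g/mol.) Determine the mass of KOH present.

n(HCl) = 0.01254 × 0.5362 = 6.724 × 10^-3 mol
Let x = n(KOH), y = n(KCl).
Titrant: 1x = 6.724 × 10^-3;  mass: 56.11x + 74.55y = 0.9518
Solving, x = 6.724 × 10^-3 mol, y = 7.706 × 10^-3 mol
mass of KOH = 6.724 × 10^-3 × 56.11 = 0.3773 g

0.3773 g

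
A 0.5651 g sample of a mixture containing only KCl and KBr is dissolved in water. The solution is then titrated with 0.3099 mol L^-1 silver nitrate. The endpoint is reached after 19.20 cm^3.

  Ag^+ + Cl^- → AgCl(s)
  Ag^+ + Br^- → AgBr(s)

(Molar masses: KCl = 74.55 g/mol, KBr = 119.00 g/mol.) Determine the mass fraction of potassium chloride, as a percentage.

42.43 %

n(AgNO3) = 0.01920 × 0.3099 = 5.950 × 10^-3 mol
Let x = n(KCl), y = n(KBr).
Titrant: 1x + 1y = 5.950 × 10^-3;  mass: 74.55x + 119.00y = 0.5651
Solving, x = 3.216 × 10^-3 mol, y = 2.734 × 10^-3 mol
mass of KCl = 3.216 × 10^-3 × 74.55 = 0.2398 g
% KCl = 0.2398 / 0.5651 × 100 = 42.43 %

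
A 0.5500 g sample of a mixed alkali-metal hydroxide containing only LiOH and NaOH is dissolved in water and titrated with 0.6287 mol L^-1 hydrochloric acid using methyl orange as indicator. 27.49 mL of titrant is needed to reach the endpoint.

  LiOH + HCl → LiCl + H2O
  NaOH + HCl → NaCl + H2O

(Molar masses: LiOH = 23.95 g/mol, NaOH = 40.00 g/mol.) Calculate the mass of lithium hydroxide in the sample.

0.2109 g

n(HCl) = 0.02749 × 0.6287 = 0.01728 mol
Let x = n(LiOH), y = n(NaOH).
Titrant: 1x + 1y = 0.01728;  mass: 23.95x + 40.00y = 0.5500
Solving, x = 8.805 × 10^-3 mol, y = 8.478 × 10^-3 mol
mass of LiOH = 8.805 × 10^-3 × 23.95 = 0.2109 g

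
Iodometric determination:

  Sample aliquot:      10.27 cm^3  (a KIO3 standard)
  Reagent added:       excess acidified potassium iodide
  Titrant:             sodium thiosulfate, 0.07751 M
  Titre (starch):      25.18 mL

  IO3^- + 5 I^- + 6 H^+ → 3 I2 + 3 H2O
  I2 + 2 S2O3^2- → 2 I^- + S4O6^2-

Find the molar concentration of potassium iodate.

n(S2O3^2-) = 0.02518 × 0.07751 = 1.952 × 10^-3 mol
n(I2) = n(S2O3^2-)/2 = 9.759 × 10^-4 mol
From the 1:3 ratio, n(IO3^-) in the aliquot = 1/3 × 9.759 × 10^-4 = 3.253 × 10^-4 mol
[IO3^-] = 3.253 × 10^-4 / 0.01027 = 0.03167 mol/L

0.03167 M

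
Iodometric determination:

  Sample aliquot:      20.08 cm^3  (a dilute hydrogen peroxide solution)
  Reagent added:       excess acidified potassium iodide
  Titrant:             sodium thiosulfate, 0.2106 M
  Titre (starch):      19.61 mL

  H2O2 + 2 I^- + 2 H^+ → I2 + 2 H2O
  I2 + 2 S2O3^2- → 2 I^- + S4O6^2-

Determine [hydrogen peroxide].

n(S2O3^2-) = 0.01961 × 0.2106 = 4.130 × 10^-3 mol
n(I2) = n(S2O3^2-)/2 = 2.065 × 10^-3 mol
n(H2O2) in the aliquot = 2.065 × 10^-3 mol (1:1 ratio)
[H2O2] = 2.065 × 10^-3 / 0.02008 = 0.1028 mol/L

0.1028 M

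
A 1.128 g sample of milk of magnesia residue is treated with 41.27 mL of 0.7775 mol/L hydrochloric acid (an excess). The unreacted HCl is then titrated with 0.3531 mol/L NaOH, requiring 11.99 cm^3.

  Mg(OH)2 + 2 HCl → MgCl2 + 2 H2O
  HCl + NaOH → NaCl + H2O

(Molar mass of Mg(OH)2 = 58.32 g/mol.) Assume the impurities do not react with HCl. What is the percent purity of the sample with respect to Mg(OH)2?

n(HCl) added = 0.04127 × 0.7775 = 0.03209 mol
n(NaOH) used in back-titration = 0.01199 × 0.3531 = 4.234 × 10^-3 mol
n(HCl) left over = 4.234 × 10^-3 mol (1:1 ratio)
n(HCl) consumed by analyte = 0.03209 − 4.234 × 10^-3 = 0.02785 mol
From the 1:2 ratio, n(Mg(OH)2) = 1/2 × 0.02785 = 0.01393 mol
mass of Mg(OH)2 = 0.01393 × 58.32 = 0.8122 g
% Mg(OH)2 = 0.8122 / 1.128 × 100 = 72.00 %

72.00 %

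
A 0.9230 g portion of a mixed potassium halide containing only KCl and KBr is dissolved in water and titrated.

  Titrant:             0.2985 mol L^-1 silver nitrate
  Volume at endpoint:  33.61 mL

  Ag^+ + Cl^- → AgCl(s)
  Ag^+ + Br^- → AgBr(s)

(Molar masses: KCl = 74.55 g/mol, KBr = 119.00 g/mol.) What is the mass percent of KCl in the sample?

49.22 %

n(AgNO3) = 0.03361 × 0.2985 = 0.01003 mol
Let x = n(KCl), y = n(KBr).
Titrant: 1x + 1y = 0.01003;  mass: 74.55x + 119.00y = 0.9230
Solving, x = 6.094 × 10^-3 mol, y = 3.939 × 10^-3 mol
mass of KCl = 6.094 × 10^-3 × 74.55 = 0.4543 g
% KCl = 0.4543 / 0.9230 × 100 = 49.22 %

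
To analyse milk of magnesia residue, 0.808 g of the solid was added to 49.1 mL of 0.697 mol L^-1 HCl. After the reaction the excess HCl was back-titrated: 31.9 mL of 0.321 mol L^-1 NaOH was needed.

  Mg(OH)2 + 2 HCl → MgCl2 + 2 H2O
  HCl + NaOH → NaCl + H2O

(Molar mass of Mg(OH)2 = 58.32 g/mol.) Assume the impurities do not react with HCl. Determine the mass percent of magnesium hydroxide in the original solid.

86.6 %

n(HCl) added = 0.0491 × 0.697 = 0.0342 mol
n(NaOH) used in back-titration = 0.0319 × 0.321 = 0.0102 mol
n(HCl) left over = 0.0102 mol (1:1 ratio)
n(HCl) consumed by analyte = 0.0342 − 0.0102 = 0.0240 mol
From the 1:2 ratio, n(Mg(OH)2) = 1/2 × 0.0240 = 0.0120 mol
mass of Mg(OH)2 = 0.0120 × 58.32 = 0.699 g
% Mg(OH)2 = 0.699 / 0.808 × 100 = 86.6 %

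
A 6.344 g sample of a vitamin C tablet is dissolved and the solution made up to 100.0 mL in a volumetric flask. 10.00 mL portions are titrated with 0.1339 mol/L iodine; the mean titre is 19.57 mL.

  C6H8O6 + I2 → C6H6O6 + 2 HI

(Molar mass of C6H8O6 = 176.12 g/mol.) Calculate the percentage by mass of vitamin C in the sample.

n(I2) per titration = 0.01957 × 0.1339 = 2.620 × 10^-3 mol
n(C6H8O6) in each aliquot = 2.620 × 10^-3 mol (1:1 ratio)
n(C6H8O6) in the whole flask = 2.620 × 10^-3 × 100.0/10.00 = 0.02620 mol
mass of C6H8O6 = 0.02620 × 176.12 = 4.615 g
% C6H8O6 = 4.615 / 6.344 × 100 = 72.75 %

72.75 %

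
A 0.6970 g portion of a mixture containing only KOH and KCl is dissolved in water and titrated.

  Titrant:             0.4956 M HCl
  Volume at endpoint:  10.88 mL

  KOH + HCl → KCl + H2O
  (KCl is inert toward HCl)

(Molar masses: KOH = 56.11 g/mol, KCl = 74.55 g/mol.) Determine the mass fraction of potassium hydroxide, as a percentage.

n(HCl) = 0.01088 × 0.4956 = 5.392 × 10^-3 mol
Let x = n(KOH), y = n(KCl).
Titrant: 1x = 5.392 × 10^-3;  mass: 56.11x + 74.55y = 0.6970
Solving, x = 5.392 × 10^-3 mol, y = 5.291 × 10^-3 mol
mass of KOH = 5.392 × 10^-3 × 56.11 = 0.3026 g
% KOH = 0.3026 / 0.6970 × 100 = 43.41 %

43.41 %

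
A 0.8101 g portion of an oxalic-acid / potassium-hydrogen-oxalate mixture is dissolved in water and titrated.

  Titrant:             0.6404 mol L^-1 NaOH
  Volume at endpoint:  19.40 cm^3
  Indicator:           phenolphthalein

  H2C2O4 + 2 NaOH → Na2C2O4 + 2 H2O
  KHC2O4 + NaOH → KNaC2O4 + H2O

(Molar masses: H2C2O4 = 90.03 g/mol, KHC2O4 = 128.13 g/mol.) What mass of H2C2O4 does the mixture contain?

n(NaOH) = 0.01940 × 0.6404 = 0.01242 mol
Let x = n(H2C2O4), y = n(KHC2O4).
Titrant: 2x + 1y = 0.01242;  mass: 90.03x + 128.13y = 0.8101
Solving, x = 4.703 × 10^-3 mol, y = 3.018 × 10^-3 mol
mass of H2C2O4 = 4.703 × 10^-3 × 90.03 = 0.4234 g

0.4234 g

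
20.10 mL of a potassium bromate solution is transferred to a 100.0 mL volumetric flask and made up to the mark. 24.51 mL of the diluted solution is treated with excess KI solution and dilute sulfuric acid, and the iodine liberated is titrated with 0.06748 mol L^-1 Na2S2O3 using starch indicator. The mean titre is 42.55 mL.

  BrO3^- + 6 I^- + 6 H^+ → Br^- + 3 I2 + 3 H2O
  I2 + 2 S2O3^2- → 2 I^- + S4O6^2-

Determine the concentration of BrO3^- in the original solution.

n(S2O3^2-) = 0.04255 × 0.06748 = 2.871 × 10^-3 mol
n(I2) = n(S2O3^2-)/2 = 1.436 × 10^-3 mol
From the 1:3 ratio, n(BrO3^-) in the aliquot = 1/3 × 1.436 × 10^-3 = 4.785 × 10^-4 mol
[BrO3^-]_dilute = 4.785 × 10^-4 / 0.02451 = 0.01952 mol/L
[BrO3^-]_original = 0.01952 × 100.0/20.10 = 0.09714 mol/L

0.09714 mol/L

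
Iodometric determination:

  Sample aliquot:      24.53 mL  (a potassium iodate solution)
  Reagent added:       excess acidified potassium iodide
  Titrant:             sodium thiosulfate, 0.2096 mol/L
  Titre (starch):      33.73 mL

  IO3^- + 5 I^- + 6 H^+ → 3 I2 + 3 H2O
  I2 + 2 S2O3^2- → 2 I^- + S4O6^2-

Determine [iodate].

0.04804 mol/L

n(S2O3^2-) = 0.03373 × 0.2096 = 7.070 × 10^-3 mol
n(I2) = n(S2O3^2-)/2 = 3.535 × 10^-3 mol
From the 1:3 ratio, n(IO3^-) in the aliquot = 1/3 × 3.535 × 10^-3 = 1.178 × 10^-3 mol
[IO3^-] = 1.178 × 10^-3 / 0.02453 = 0.04804 mol/L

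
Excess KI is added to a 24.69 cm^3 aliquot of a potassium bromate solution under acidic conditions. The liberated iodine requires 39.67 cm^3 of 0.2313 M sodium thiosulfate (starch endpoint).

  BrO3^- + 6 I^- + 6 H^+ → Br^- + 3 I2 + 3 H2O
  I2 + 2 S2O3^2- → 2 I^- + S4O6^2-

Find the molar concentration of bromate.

n(S2O3^2-) = 0.03967 × 0.2313 = 9.176 × 10^-3 mol
n(I2) = n(S2O3^2-)/2 = 4.588 × 10^-3 mol
From the 1:3 ratio, n(BrO3^-) in the aliquot = 1/3 × 4.588 × 10^-3 = 1.529 × 10^-3 mol
[BrO3^-] = 1.529 × 10^-3 / 0.02469 = 0.06194 mol/L

0.06194 M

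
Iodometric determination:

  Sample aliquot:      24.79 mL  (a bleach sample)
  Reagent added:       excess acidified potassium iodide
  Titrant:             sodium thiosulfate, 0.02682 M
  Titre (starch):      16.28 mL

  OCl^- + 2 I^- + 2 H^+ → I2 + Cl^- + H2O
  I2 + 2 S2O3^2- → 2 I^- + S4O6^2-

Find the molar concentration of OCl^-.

n(S2O3^2-) = 0.01628 × 0.02682 = 4.366 × 10^-4 mol
n(I2) = n(S2O3^2-)/2 = 2.183 × 10^-4 mol
n(OCl^-) in the aliquot = 2.183 × 10^-4 mol (1:1 ratio)
[OCl^-] = 2.183 × 10^-4 / 0.02479 = 0.008807 mol/L

0.008807 M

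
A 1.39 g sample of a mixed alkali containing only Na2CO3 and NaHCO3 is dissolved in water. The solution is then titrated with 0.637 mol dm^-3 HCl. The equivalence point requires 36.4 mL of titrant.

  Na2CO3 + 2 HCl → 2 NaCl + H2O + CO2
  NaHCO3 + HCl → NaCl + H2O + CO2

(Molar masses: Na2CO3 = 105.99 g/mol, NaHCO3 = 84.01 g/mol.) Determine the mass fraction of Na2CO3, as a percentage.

n(HCl) = 0.0364 × 0.637 = 0.0232 mol
Let x = n(Na2CO3), y = n(NaHCO3).
Titrant: 2x + 1y = 0.0232;  mass: 105.99x + 84.01y = 1.39
Solving, x = 8.99 × 10^-3 mol, y = 5.20 × 10^-3 mol
mass of Na2CO3 = 8.99 × 10^-3 × 105.99 = 0.953 g
% Na2CO3 = 0.953 / 1.39 × 100 = 68.6 %

68.6 %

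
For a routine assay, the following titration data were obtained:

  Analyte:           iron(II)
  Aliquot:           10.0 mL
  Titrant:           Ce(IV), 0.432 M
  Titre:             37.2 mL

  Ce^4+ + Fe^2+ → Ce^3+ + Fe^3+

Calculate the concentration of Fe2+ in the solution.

n(Ce4+) = 0.0372 L × 0.432 mol/L = 0.0161 mol
n(Fe2+) = 0.0161 mol (1:1 mole ratio)
[Fe2+] = 0.0161 mol / 0.0100 L = 1.61 mol/L

1.61 M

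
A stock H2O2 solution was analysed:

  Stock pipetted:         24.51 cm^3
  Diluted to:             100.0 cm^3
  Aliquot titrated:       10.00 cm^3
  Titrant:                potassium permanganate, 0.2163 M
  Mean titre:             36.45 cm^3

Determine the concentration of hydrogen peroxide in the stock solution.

8.042 M

2 MnO4^- + 5 H2O2 + 6 H^+ → 2 Mn^2+ + 5 O2 + 8 H2O
n(KMnO4) = 0.03645 × 0.2163 = 7.884 × 10^-3 mol
From the 5:2 ratio, n(H2O2) in the aliquot = 5/2 × 7.884 × 10^-3 = 0.01971 mol
[H2O2]_dilute = 0.01971 / 0.01000 = 1.971 mol/L
Dilution factor = 100.0 / 24.51 = 4.080
[H2O2]_stock = 1.971 × 4.080 = 8.042 mol/L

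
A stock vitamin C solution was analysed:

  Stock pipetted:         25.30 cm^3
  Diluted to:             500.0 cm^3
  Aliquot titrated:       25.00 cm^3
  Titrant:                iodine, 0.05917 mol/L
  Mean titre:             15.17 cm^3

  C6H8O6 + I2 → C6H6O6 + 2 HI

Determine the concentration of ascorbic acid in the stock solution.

n(I2) = 0.01517 × 0.05917 = 8.976 × 10^-4 mol
n(C6H8O6) in the aliquot = 8.976 × 10^-4 mol (1:1 ratio)
[C6H8O6]_dilute = 8.976 × 10^-4 / 0.02500 = 0.03590 mol/L
Dilution factor = 500.0 / 25.30 = 19.76
[C6H8O6]_stock = 0.03590 × 19.76 = 0.7096 mol/L

0.7096 mol/L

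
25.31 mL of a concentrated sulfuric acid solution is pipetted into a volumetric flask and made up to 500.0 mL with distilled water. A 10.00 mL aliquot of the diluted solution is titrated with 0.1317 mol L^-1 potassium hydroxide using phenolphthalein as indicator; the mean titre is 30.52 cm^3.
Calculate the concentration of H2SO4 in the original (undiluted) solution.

H2SO4 + 2 KOH → K2SO4 + 2 H2O
n(KOH) = 0.03052 × 0.1317 = 4.019 × 10^-3 mol
From the 1:2 ratio, n(H2SO4) in the aliquot = 1/2 × 4.019 × 10^-3 = 2.010 × 10^-3 mol
[H2SO4]_dilute = 2.010 × 10^-3 / 0.01000 = 0.2010 mol/L
Dilution factor = 500.0 / 25.31 = 19.76
[H2SO4]_stock = 0.2010 × 19.76 = 3.970 mol/L

3.970 mol/L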